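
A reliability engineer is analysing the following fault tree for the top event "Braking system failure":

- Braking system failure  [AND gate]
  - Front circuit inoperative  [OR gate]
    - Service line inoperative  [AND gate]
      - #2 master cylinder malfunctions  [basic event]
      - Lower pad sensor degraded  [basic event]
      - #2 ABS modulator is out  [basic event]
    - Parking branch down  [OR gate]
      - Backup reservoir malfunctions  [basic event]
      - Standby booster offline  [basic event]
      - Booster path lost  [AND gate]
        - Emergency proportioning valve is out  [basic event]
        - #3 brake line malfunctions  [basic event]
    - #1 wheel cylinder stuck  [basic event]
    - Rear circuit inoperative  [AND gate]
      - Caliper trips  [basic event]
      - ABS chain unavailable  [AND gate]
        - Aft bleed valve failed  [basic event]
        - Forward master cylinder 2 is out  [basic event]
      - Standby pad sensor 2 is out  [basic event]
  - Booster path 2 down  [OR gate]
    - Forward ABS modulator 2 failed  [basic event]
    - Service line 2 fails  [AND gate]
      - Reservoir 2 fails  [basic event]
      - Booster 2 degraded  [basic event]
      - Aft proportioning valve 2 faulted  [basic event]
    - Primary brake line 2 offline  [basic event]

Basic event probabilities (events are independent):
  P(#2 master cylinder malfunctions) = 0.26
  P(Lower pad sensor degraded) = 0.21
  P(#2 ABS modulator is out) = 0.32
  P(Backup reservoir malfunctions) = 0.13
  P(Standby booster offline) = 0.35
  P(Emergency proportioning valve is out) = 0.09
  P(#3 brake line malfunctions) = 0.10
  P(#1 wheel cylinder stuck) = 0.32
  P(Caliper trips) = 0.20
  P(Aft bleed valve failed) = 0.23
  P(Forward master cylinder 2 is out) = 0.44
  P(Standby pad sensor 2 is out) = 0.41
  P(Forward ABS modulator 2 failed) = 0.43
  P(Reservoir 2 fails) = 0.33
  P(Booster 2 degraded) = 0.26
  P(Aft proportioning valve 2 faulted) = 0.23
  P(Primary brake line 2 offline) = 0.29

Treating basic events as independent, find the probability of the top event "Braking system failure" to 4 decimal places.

0.3793

P(Service line inoperative) [AND] = 0.26 × 0.21 × 0.32 = 0.017472
P(Booster path lost) [AND] = 0.09 × 0.10 = 0.009000
P(Parking branch down) [OR] = 1 − (1−0.13) × (1−0.35) × (1−0.009000) = 0.439590
P(ABS chain unavailable) [AND] = 0.23 × 0.44 = 0.101200
P(Rear circuit inoperative) [AND] = 0.20 × 0.101200 × 0.41 = 0.008298
P(Front circuit inoperative) [OR] = 1 − (1−0.017472) × (1−0.439590) × (1−0.32) × (1−0.008298) = 0.628686
P(Service line 2 fails) [AND] = 0.33 × 0.26 × 0.23 = 0.019734
P(Booster path 2 down) [OR] = 1 − (1−0.43) × (1−0.019734) × (1−0.29) = 0.603286
P(Braking system failure) [AND] = 0.628686 × 0.603286 = 0.379277
Rounded to 4 decimal places: P(Braking system failure) ≈ 0.3793.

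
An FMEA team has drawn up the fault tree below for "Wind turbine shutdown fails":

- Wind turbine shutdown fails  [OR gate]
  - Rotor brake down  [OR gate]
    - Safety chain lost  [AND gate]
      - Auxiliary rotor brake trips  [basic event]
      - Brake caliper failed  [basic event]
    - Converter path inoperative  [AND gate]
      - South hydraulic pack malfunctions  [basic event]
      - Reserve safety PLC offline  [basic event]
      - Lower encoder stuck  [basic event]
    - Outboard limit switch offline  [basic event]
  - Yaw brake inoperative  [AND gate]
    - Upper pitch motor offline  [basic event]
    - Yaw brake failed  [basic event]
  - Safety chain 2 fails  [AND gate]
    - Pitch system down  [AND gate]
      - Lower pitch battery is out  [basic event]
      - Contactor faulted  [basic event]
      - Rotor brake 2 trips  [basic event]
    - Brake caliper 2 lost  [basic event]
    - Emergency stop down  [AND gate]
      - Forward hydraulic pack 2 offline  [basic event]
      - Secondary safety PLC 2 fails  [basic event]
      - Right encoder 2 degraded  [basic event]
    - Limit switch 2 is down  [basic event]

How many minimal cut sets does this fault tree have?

Safety chain lost [AND]: one cut set from each child combined → 1 × 1 = 1 cut set(s).
Converter path inoperative [AND]: one cut set from each child combined → 1 × 1 × 1 = 1 cut set(s).
Rotor brake down [OR]: union of children's cut sets → 3 cut set(s).
Yaw brake inoperative [AND]: one cut set from each child combined → 1 × 1 = 1 cut set(s).
Pitch system down [AND]: one cut set from each child combined → 1 × 1 × 1 = 1 cut set(s).
Emergency stop down [AND]: one cut set from each child combined → 1 × 1 × 1 = 1 cut set(s).
Safety chain 2 fails [AND]: one cut set from each child combined → 1 × 1 × 1 × 1 = 1 cut set(s).
Wind turbine shutdown fails [OR]: union of children's cut sets → 5 cut set(s).
Minimal cut sets: {Auxiliary rotor brake trips, Brake caliper failed}; {Lower encoder stuck, Reserve safety PLC offline, South hydraulic pack malfunctions}; {Outboard limit switch offline}; {Upper pitch motor offline, Yaw brake failed}; {Brake caliper 2 lost, Contactor faulted, Forward hydraulic pack 2 offline, Limit switch 2 is down, Lower pitch battery is out, Right encoder 2 degraded, Rotor brake 2 trips, Secondary safety PLC 2 fails}.

5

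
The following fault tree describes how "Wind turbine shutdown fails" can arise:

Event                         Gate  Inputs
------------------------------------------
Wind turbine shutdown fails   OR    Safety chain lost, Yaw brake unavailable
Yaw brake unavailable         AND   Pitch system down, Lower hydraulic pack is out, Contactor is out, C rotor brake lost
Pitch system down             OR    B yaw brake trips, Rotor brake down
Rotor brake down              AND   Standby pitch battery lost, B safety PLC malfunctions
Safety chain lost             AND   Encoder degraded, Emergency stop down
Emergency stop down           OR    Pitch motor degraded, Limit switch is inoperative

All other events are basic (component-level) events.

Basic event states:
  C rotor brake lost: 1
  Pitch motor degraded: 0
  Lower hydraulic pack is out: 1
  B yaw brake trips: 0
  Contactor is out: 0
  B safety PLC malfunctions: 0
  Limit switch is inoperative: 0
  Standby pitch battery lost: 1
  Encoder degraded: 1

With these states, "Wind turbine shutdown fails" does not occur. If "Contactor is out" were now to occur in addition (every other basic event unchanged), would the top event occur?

Counterfactual: set "Contactor is out" to occurred.
Emergency stop down [OR]: Pitch motor degraded=not, Limit switch is inoperative=not → no input occurs → does not occur.
Safety chain lost [AND]: Encoder degraded=occurs, Emergency stop down=not → not all inputs occur → does not occur.
Rotor brake down [AND]: Standby pitch battery lost=occurs, B safety PLC malfunctions=not → not all inputs occur → does not occur.
Pitch system down [OR]: B yaw brake trips=not, Rotor brake down=not → no input occurs → does not occur.
Yaw brake unavailable [AND]: Pitch system down=not, Lower hydraulic pack is out=occurs, Contactor is out=occurs, C rotor brake lost=occurs → not all inputs occur → does not occur.
Wind turbine shutdown fails [OR]: Safety chain lost=not, Yaw brake unavailable=not → no input occurs → does not occur.

No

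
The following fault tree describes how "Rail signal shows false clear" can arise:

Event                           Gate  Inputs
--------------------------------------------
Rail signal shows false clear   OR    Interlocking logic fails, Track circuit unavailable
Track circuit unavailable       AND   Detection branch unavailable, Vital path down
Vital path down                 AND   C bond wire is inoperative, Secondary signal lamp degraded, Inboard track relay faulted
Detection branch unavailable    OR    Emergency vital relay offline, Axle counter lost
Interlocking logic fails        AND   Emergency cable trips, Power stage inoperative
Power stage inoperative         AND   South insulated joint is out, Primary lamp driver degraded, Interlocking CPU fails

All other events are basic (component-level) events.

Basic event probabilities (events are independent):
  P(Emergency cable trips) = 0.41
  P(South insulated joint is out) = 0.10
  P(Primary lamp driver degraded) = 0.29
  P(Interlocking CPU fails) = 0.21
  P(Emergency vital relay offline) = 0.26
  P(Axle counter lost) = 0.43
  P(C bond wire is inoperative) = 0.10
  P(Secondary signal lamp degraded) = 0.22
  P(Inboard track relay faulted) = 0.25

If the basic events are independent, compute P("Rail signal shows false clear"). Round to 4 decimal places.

P(Power stage inoperative) [AND] = 0.10 × 0.29 × 0.21 = 0.006090
P(Interlocking logic fails) [AND] = 0.41 × 0.006090 = 0.002497
P(Detection branch unavailable) [OR] = 1 − (1−0.26) × (1−0.43) = 0.578200
P(Vital path down) [AND] = 0.10 × 0.22 × 0.25 = 0.005500
P(Track circuit unavailable) [AND] = 0.578200 × 0.005500 = 0.003180
P(Rail signal shows false clear) [OR] = 1 − (1−0.002497) × (1−0.003180) = 0.005669
Rounded to 4 decimal places: P(Rail signal shows false clear) ≈ 0.0057.

0.0057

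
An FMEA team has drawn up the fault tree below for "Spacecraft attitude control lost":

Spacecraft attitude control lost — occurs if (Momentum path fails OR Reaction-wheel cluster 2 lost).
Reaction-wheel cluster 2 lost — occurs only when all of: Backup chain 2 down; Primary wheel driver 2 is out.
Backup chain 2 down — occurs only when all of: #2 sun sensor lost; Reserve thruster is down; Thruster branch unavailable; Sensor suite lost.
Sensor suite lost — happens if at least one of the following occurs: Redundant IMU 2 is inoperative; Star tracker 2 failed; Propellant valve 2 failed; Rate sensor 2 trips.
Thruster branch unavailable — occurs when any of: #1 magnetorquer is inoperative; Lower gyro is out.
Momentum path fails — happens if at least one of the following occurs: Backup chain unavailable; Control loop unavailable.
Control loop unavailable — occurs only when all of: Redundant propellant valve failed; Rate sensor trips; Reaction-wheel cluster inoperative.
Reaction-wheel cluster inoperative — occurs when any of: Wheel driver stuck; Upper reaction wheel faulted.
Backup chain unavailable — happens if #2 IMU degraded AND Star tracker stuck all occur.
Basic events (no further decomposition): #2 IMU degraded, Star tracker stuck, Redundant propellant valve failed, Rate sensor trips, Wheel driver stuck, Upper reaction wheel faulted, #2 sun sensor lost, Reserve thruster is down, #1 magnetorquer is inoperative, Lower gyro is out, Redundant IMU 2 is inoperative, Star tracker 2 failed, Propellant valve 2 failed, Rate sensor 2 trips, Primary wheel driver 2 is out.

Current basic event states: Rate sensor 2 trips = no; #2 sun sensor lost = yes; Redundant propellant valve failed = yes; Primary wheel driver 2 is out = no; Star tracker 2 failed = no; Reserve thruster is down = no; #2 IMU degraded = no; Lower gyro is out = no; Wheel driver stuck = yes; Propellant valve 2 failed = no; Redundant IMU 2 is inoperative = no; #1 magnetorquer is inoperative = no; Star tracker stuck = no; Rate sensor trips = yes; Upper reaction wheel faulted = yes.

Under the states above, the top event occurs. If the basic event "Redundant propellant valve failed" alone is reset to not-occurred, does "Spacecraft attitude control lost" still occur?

No

Counterfactual: set "Redundant propellant valve failed" to not occurred.
Backup chain unavailable [AND]: #2 IMU degraded=not, Star tracker stuck=not → not all inputs occur → does not occur.
Reaction-wheel cluster inoperative [OR]: Wheel driver stuck=occurs, Upper reaction wheel faulted=occurs → at least one input occurs → occurs.
Control loop unavailable [AND]: Redundant propellant valve failed=not, Rate sensor trips=occurs, Reaction-wheel cluster inoperative=occurs → not all inputs occur → does not occur.
Momentum path fails [OR]: Backup chain unavailable=not, Control loop unavailable=not → no input occurs → does not occur.
Thruster branch unavailable [OR]: #1 magnetorquer is inoperative=not, Lower gyro is out=not → no input occurs → does not occur.
Sensor suite lost [OR]: Redundant IMU 2 is inoperative=not, Star tracker 2 failed=not, Propellant valve 2 failed=not, Rate sensor 2 trips=not → no input occurs → does not occur.
Backup chain 2 down [AND]: #2 sun sensor lost=occurs, Reserve thruster is down=not, Thruster branch unavailable=not, Sensor suite lost=not → not all inputs occur → does not occur.
Reaction-wheel cluster 2 lost [AND]: Backup chain 2 down=not, Primary wheel driver 2 is out=not → not all inputs occur → does not occur.
Spacecraft attitude control lost [OR]: Momentum path fails=not, Reaction-wheel cluster 2 lost=not → no input occurs → does not occur.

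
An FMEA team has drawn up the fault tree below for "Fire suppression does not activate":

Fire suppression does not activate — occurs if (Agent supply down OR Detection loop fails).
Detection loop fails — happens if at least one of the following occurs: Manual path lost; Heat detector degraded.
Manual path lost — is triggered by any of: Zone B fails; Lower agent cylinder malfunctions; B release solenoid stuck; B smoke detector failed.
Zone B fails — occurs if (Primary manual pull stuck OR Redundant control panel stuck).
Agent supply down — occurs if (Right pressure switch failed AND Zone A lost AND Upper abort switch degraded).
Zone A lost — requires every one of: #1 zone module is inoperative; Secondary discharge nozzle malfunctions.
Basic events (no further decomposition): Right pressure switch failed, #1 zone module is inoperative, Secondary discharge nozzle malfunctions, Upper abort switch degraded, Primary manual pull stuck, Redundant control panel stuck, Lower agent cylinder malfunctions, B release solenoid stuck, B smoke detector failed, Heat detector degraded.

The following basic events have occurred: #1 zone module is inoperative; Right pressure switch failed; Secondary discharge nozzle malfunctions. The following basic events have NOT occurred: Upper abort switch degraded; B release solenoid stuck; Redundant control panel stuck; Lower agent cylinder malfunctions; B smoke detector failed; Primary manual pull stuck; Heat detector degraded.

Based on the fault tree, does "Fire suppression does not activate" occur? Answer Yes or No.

Zone A lost [AND]: #1 zone module is inoperative=occurs, Secondary discharge nozzle malfunctions=occurs → all inputs occur → occurs.
Agent supply down [AND]: Right pressure switch failed=occurs, Zone A lost=occurs, Upper abort switch degraded=not → not all inputs occur → does not occur.
Zone B fails [OR]: Primary manual pull stuck=not, Redundant control panel stuck=not → no input occurs → does not occur.
Manual path lost [OR]: Zone B fails=not, Lower agent cylinder malfunctions=not, B release solenoid stuck=not, B smoke detector failed=not → no input occurs → does not occur.
Detection loop fails [OR]: Manual path lost=not, Heat detector degraded=not → no input occurs → does not occur.
Fire suppression does not activate [OR]: Agent supply down=not, Detection loop fails=not → no input occurs → does not occur.

No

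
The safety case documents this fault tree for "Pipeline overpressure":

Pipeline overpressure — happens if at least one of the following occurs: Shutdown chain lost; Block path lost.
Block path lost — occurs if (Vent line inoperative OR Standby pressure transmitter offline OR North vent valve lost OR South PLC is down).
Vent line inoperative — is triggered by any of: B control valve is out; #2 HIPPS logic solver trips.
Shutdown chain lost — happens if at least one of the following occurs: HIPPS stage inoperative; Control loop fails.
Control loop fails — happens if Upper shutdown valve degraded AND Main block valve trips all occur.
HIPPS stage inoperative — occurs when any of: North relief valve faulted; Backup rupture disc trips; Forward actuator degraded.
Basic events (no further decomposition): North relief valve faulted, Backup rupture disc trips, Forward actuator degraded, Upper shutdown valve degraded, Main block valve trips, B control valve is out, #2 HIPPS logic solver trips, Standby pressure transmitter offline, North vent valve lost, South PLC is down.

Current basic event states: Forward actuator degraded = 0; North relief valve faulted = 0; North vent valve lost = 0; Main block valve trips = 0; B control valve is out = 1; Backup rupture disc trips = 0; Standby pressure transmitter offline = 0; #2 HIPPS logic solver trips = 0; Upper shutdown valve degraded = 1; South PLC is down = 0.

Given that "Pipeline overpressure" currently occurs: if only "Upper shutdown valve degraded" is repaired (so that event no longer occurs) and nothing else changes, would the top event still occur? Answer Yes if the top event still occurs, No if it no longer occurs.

Counterfactual: set "Upper shutdown valve degraded" to not occurred.
HIPPS stage inoperative [OR]: North relief valve faulted=not, Backup rupture disc trips=not, Forward actuator degraded=not → no input occurs → does not occur.
Control loop fails [AND]: Upper shutdown valve degraded=not, Main block valve trips=not → not all inputs occur → does not occur.
Shutdown chain lost [OR]: HIPPS stage inoperative=not, Control loop fails=not → no input occurs → does not occur.
Vent line inoperative [OR]: B control valve is out=occurs, #2 HIPPS logic solver trips=not → at least one input occurs → occurs.
Block path lost [OR]: Vent line inoperative=occurs, Standby pressure transmitter offline=not, North vent valve lost=not, South PLC is down=not → at least one input occurs → occurs.
Pipeline overpressure [OR]: Shutdown chain lost=not, Block path lost=occurs → at least one input occurs → occurs.

Yes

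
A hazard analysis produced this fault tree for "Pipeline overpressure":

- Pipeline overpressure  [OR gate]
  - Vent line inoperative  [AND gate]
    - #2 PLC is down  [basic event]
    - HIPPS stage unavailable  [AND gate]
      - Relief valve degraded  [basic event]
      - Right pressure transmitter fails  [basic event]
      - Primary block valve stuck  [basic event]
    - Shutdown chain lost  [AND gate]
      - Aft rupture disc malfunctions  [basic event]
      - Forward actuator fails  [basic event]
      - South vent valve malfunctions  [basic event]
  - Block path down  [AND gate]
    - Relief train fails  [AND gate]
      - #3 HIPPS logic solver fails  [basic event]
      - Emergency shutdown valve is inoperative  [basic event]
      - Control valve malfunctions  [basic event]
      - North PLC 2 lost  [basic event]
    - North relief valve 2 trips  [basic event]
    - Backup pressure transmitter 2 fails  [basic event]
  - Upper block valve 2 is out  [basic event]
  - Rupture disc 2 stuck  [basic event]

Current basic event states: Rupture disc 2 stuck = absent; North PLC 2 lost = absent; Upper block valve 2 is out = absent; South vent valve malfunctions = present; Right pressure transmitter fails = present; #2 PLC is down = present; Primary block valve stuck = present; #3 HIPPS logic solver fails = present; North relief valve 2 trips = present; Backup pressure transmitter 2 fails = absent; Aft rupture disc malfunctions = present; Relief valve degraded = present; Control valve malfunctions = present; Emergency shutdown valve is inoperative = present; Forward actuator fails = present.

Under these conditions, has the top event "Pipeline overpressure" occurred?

HIPPS stage unavailable [AND]: Relief valve degraded=occurs, Right pressure transmitter fails=occurs, Primary block valve stuck=occurs → all inputs occur → occurs.
Shutdown chain lost [AND]: Aft rupture disc malfunctions=occurs, Forward actuator fails=occurs, South vent valve malfunctions=occurs → all inputs occur → occurs.
Vent line inoperative [AND]: #2 PLC is down=occurs, HIPPS stage unavailable=occurs, Shutdown chain lost=occurs → all inputs occur → occurs.
Relief train fails [AND]: #3 HIPPS logic solver fails=occurs, Emergency shutdown valve is inoperative=occurs, Control valve malfunctions=occurs, North PLC 2 lost=not → not all inputs occur → does not occur.
Block path down [AND]: Relief train fails=not, North relief valve 2 trips=occurs, Backup pressure transmitter 2 fails=not → not all inputs occur → does not occur.
Pipeline overpressure [OR]: Vent line inoperative=occurs, Block path down=not, Upper block valve 2 is out=not, Rupture disc 2 stuck=not → at least one input occurs → occurs.

Yes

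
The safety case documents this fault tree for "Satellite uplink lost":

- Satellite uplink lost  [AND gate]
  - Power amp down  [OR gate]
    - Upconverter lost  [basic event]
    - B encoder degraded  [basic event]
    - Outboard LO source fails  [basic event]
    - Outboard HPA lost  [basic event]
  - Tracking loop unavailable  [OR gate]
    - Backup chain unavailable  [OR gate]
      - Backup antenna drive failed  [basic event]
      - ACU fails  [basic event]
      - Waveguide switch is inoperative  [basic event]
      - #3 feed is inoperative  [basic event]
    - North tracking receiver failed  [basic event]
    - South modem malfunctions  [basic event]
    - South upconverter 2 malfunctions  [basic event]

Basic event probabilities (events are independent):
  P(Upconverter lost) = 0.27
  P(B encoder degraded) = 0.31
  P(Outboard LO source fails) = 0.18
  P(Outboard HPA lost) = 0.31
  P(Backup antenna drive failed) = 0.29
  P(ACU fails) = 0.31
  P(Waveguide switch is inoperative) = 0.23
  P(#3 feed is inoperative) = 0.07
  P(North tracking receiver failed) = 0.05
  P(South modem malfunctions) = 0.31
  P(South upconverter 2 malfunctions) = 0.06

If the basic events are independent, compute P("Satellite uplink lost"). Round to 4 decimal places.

P(Power amp down) [OR] = 1 − (1−0.27) × (1−0.31) × (1−0.18) × (1−0.31) = 0.715007
P(Backup chain unavailable) [OR] = 1 − (1−0.29) × (1−0.31) × (1−0.23) × (1−0.07) = 0.649183
P(Tracking loop unavailable) [OR] = 1 − (1−0.649183) × (1−0.05) × (1−0.31) × (1−0.06) = 0.783837
P(Satellite uplink lost) [AND] = 0.715007 × 0.783837 = 0.560449
Rounded to 4 decimal places: P(Satellite uplink lost) ≈ 0.5604.

0.5604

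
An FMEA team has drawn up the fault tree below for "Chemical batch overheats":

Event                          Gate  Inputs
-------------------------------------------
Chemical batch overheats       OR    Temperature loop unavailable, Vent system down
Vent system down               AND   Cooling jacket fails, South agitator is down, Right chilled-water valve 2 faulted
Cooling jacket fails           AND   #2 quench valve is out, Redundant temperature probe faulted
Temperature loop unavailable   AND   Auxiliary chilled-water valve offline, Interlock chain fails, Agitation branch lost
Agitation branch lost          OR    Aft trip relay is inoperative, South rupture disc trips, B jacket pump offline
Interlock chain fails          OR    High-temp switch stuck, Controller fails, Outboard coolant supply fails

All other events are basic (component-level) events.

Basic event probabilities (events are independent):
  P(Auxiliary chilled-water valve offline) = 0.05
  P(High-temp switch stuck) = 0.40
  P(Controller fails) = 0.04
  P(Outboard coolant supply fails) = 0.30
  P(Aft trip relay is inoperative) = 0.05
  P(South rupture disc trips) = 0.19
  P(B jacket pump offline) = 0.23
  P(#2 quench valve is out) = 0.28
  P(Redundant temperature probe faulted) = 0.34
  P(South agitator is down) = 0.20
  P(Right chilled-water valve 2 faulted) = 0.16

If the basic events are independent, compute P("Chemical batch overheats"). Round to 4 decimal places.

P(Interlock chain fails) [OR] = 1 − (1−0.40) × (1−0.04) × (1−0.30) = 0.596800
P(Agitation branch lost) [OR] = 1 − (1−0.05) × (1−0.19) × (1−0.23) = 0.407485
P(Temperature loop unavailable) [AND] = 0.05 × 0.596800 × 0.407485 = 0.012159
P(Cooling jacket fails) [AND] = 0.28 × 0.34 = 0.095200
P(Vent system down) [AND] = 0.095200 × 0.20 × 0.16 = 0.003046
P(Chemical batch overheats) [OR] = 1 − (1−0.012159) × (1−0.003046) = 0.015168
Rounded to 4 decimal places: P(Chemical batch overheats) ≈ 0.0152.

0.0152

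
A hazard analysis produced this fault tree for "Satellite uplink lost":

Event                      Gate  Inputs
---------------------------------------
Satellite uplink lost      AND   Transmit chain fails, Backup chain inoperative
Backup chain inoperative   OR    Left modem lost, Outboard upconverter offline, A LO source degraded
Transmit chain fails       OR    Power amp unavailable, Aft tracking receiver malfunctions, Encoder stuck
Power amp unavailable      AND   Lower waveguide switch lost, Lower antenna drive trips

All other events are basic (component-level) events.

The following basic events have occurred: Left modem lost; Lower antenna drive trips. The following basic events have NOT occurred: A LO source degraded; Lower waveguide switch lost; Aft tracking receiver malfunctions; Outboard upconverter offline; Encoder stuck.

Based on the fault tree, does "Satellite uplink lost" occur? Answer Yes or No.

Power amp unavailable [AND]: Lower waveguide switch lost=not, Lower antenna drive trips=occurs → not all inputs occur → does not occur.
Transmit chain fails [OR]: Power amp unavailable=not, Aft tracking receiver malfunctions=not, Encoder stuck=not → no input occurs → does not occur.
Backup chain inoperative [OR]: Left modem lost=occurs, Outboard upconverter offline=not, A LO source degraded=not → at least one input occurs → occurs.
Satellite uplink lost [AND]: Transmit chain fails=not, Backup chain inoperative=occurs → not all inputs occur → does not occur.

No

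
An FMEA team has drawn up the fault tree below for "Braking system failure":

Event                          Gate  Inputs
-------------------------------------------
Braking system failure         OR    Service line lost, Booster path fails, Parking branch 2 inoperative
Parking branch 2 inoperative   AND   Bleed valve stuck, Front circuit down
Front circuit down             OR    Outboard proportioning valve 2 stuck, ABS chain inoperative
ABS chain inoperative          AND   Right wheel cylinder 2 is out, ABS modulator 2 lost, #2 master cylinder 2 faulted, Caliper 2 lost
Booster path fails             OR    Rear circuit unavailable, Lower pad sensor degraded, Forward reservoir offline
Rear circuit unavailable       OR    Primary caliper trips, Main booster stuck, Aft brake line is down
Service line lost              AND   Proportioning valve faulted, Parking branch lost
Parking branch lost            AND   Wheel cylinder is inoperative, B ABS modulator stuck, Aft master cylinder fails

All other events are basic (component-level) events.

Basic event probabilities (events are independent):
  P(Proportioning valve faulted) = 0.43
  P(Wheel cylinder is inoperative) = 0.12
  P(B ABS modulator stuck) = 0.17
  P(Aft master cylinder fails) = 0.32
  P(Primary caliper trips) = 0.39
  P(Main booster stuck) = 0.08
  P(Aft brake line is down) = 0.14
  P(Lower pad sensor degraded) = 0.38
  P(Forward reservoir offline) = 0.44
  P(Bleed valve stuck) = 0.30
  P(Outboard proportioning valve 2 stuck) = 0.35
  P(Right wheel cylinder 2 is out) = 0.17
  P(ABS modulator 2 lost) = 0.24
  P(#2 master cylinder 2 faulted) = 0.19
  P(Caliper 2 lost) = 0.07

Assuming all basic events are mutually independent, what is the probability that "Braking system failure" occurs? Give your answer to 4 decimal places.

P(Parking branch lost) [AND] = 0.12 × 0.17 × 0.32 = 0.006528
P(Service line lost) [AND] = 0.43 × 0.006528 = 0.002807
P(Rear circuit unavailable) [OR] = 1 − (1−0.39) × (1−0.08) × (1−0.14) = 0.517368
P(Booster path fails) [OR] = 1 − (1−0.517368) × (1−0.38) × (1−0.44) = 0.832430
P(ABS chain inoperative) [AND] = 0.17 × 0.24 × 0.19 × 0.07 = 0.000543
P(Front circuit down) [OR] = 1 − (1−0.35) × (1−0.000543) = 0.350353
P(Parking branch 2 inoperative) [AND] = 0.30 × 0.350353 = 0.105106
P(Braking system failure) [OR] = 1 − (1−0.002807) × (1−0.832430) × (1−0.105106) = 0.850464
Rounded to 4 decimal places: P(Braking system failure) ≈ 0.8505.

0.8505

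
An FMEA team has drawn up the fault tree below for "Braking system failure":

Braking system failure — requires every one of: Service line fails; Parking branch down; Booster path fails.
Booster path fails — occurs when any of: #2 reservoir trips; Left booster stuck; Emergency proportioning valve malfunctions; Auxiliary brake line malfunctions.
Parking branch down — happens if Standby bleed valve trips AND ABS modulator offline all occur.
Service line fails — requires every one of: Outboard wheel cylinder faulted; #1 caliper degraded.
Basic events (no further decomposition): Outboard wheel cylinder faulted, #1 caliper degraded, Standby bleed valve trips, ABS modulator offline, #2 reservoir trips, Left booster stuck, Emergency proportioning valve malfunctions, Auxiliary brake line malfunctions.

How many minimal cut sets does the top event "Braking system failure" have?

Service line fails [AND]: one cut set from each child combined → 1 × 1 = 1 cut set(s).
Parking branch down [AND]: one cut set from each child combined → 1 × 1 = 1 cut set(s).
Booster path fails [OR]: union of children's cut sets → 4 cut set(s).
Braking system failure [AND]: one cut set from each child combined → 1 × 1 × 4 = 4 cut set(s).
Minimal cut sets: {#1 caliper degraded, #2 reservoir trips, ABS modulator offline, Outboard wheel cylinder faulted, Standby bleed valve trips}; {#1 caliper degraded, ABS modulator offline, Left booster stuck, Outboard wheel cylinder faulted, Standby bleed valve trips}; {#1 caliper degraded, ABS modulator offline, Emergency proportioning valve malfunctions, Outboard wheel cylinder faulted, Standby bleed valve trips}; {#1 caliper degraded, ABS modulator offline, Auxiliary brake line malfunctions, Outboard wheel cylinder faulted, Standby bleed valve trips}.

4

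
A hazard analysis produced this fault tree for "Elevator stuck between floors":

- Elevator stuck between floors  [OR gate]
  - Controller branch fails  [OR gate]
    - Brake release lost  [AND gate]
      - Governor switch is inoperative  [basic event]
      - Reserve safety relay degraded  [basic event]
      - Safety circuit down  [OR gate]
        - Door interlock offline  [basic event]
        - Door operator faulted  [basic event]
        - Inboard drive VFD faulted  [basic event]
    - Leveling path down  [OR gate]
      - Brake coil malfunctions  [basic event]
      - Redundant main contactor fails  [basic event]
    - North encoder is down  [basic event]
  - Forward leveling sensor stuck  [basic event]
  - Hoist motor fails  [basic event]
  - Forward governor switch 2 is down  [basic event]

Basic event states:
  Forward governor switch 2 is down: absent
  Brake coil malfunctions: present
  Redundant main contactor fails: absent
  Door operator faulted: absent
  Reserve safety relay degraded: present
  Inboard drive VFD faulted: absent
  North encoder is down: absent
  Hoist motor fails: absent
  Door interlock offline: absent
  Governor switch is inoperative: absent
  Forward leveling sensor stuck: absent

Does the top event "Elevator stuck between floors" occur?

Safety circuit down [OR]: Door interlock offline=not, Door operator faulted=not, Inboard drive VFD faulted=not → no input occurs → does not occur.
Brake release lost [AND]: Governor switch is inoperative=not, Reserve safety relay degraded=occurs, Safety circuit down=not → not all inputs occur → does not occur.
Leveling path down [OR]: Brake coil malfunctions=occurs, Redundant main contactor fails=not → at least one input occurs → occurs.
Controller branch fails [OR]: Brake release lost=not, Leveling path down=occurs, North encoder is down=not → at least one input occurs → occurs.
Elevator stuck between floors [OR]: Controller branch fails=occurs, Forward leveling sensor stuck=not, Hoist motor fails=not, Forward governor switch 2 is down=not → at least one input occurs → occurs.

Yes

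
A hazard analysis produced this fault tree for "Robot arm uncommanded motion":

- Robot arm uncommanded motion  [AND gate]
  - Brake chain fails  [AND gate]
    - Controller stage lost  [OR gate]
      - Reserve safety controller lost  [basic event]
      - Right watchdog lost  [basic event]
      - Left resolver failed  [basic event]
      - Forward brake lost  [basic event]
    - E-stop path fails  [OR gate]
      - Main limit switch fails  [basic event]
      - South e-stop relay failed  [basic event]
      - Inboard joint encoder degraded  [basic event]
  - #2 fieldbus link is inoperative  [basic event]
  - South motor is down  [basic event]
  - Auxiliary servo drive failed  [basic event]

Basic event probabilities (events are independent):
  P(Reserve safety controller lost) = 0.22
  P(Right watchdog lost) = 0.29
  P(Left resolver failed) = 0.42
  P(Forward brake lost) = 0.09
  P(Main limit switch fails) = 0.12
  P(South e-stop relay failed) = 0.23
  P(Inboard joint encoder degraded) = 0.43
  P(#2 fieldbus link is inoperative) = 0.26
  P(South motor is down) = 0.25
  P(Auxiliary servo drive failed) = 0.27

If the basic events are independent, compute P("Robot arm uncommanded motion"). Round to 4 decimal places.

0.0076

P(Controller stage lost) [OR] = 1 − (1−0.22) × (1−0.29) × (1−0.42) × (1−0.09) = 0.707704
P(E-stop path fails) [OR] = 1 − (1−0.12) × (1−0.23) × (1−0.43) = 0.613768
P(Brake chain fails) [AND] = 0.707704 × 0.613768 = 0.434366
P(Robot arm uncommanded motion) [AND] = 0.434366 × 0.26 × 0.25 × 0.27 = 0.007623
Rounded to 4 decimal places: P(Robot arm uncommanded motion) ≈ 0.0076.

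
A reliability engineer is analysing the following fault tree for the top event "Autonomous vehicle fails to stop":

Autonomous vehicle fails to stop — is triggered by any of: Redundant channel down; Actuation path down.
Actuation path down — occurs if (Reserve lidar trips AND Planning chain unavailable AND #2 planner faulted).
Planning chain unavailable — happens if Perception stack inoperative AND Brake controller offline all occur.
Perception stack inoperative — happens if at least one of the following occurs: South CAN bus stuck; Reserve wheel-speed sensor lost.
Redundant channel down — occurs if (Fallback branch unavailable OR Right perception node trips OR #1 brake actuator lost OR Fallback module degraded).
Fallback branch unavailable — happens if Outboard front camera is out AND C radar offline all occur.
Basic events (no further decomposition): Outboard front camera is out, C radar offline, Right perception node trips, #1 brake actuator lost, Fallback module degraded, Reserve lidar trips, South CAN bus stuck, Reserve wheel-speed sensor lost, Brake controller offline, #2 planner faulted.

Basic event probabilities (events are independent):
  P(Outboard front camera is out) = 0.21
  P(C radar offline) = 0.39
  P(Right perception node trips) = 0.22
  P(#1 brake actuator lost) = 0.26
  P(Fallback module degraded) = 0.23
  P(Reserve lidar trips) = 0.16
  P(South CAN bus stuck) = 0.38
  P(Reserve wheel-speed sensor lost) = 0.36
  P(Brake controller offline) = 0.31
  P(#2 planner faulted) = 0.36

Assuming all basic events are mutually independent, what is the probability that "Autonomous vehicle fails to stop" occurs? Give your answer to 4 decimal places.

0.5964

P(Fallback branch unavailable) [AND] = 0.21 × 0.39 = 0.081900
P(Redundant channel down) [OR] = 1 − (1−0.081900) × (1−0.22) × (1−0.26) × (1−0.23) = 0.591956
P(Perception stack inoperative) [OR] = 1 − (1−0.38) × (1−0.36) = 0.603200
P(Planning chain unavailable) [AND] = 0.603200 × 0.31 = 0.186992
P(Actuation path down) [AND] = 0.16 × 0.186992 × 0.36 = 0.010771
P(Autonomous vehicle fails to stop) [OR] = 1 − (1−0.591956) × (1−0.010771) = 0.596351
Rounded to 4 decimal places: P(Autonomous vehicle fails to stop) ≈ 0.5964.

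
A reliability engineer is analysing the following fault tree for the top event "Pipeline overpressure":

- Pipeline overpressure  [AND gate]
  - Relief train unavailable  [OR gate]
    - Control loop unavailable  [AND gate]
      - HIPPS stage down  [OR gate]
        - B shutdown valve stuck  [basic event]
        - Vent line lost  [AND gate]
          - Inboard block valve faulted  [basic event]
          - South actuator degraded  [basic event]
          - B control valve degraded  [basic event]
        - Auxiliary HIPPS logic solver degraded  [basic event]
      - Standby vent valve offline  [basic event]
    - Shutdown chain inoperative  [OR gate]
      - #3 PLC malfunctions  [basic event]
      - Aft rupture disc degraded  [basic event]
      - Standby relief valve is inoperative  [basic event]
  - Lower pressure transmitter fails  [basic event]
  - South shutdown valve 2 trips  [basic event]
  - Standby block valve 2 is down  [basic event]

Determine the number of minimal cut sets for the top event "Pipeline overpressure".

Vent line lost [AND]: one cut set from each child combined → 1 × 1 × 1 = 1 cut set(s).
HIPPS stage down [OR]: union of children's cut sets → 3 cut set(s).
Control loop unavailable [AND]: one cut set from each child combined → 3 × 1 = 3 cut set(s).
Shutdown chain inoperative [OR]: union of children's cut sets → 3 cut set(s).
Relief train unavailable [OR]: union of children's cut sets → 6 cut set(s).
Pipeline overpressure [AND]: one cut set from each child combined → 6 × 1 × 1 × 1 = 6 cut set(s).
Minimal cut sets: {B shutdown valve stuck, Lower pressure transmitter fails, South shutdown valve 2 trips, Standby block valve 2 is down, Standby vent valve offline}; {B control valve degraded, Inboard block valve faulted, Lower pressure transmitter fails, South actuator degraded, South shutdown valve 2 trips, Standby block valve 2 is down, Standby vent valve offline}; {Auxiliary HIPPS logic solver degraded, Lower pressure transmitter fails, South shutdown valve 2 trips, Standby block valve 2 is down, Standby vent valve offline}; {#3 PLC malfunctions, Lower pressure transmitter fails, South shutdown valve 2 trips, Standby block valve 2 is down}; {Aft rupture disc degraded, Lower pressure transmitter fails, South shutdown valve 2 trips, Standby block valve 2 is down}; {Lower pressure transmitter fails, South shutdown valve 2 trips, Standby block valve 2 is down, Standby relief valve is inoperative}.

6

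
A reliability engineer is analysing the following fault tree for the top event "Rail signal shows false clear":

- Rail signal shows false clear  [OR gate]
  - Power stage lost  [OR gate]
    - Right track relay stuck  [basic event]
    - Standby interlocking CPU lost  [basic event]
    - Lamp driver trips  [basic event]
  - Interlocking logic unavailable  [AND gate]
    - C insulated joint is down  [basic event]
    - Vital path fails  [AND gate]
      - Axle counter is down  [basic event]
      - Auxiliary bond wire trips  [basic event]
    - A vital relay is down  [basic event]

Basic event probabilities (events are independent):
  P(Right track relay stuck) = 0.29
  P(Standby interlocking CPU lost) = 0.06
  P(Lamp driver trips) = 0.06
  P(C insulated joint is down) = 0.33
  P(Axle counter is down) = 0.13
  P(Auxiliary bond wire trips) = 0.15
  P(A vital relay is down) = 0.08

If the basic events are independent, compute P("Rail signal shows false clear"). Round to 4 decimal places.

0.3730

P(Power stage lost) [OR] = 1 − (1−0.29) × (1−0.06) × (1−0.06) = 0.372644
P(Vital path fails) [AND] = 0.13 × 0.15 = 0.019500
P(Interlocking logic unavailable) [AND] = 0.33 × 0.019500 × 0.08 = 0.000515
P(Rail signal shows false clear) [OR] = 1 − (1−0.372644) × (1−0.000515) = 0.372967
Rounded to 4 decimal places: P(Rail signal shows false clear) ≈ 0.3730.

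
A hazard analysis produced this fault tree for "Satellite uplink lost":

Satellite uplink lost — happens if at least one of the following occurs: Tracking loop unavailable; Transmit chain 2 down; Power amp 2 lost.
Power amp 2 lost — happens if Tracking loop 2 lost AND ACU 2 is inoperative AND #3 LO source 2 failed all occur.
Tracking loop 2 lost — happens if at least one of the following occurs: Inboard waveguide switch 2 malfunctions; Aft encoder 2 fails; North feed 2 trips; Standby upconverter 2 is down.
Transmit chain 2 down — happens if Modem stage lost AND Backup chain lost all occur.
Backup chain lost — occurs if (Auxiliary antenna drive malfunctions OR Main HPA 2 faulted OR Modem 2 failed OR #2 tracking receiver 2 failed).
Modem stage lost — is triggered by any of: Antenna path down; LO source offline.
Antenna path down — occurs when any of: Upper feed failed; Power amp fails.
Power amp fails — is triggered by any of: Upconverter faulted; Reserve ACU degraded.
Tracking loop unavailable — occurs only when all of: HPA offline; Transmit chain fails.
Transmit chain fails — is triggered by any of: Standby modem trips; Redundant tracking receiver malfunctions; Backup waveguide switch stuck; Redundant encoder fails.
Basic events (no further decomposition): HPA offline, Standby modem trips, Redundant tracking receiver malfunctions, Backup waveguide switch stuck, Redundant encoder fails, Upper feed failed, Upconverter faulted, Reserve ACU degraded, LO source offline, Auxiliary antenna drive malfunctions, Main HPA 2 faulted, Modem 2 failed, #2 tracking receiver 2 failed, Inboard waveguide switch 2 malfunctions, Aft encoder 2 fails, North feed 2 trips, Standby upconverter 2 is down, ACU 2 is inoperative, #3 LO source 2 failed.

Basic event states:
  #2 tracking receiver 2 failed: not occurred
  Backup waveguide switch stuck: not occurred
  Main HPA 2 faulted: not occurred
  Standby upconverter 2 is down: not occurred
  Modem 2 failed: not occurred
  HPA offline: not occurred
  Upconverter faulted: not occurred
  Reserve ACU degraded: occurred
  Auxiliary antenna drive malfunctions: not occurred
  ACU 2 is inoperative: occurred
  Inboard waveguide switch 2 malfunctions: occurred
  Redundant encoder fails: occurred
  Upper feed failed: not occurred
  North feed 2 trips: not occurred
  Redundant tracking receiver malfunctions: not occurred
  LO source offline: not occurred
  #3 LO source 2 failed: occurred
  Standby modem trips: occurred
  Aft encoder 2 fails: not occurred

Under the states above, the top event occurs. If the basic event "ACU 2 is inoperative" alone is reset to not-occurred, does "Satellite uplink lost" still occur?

Counterfactual: set "ACU 2 is inoperative" to not occurred.
Transmit chain fails [OR]: Standby modem trips=occurs, Redundant tracking receiver malfunctions=not, Backup waveguide switch stuck=not, Redundant encoder fails=occurs → at least one input occurs → occurs.
Tracking loop unavailable [AND]: HPA offline=not, Transmit chain fails=occurs → not all inputs occur → does not occur.
Power amp fails [OR]: Upconverter faulted=not, Reserve ACU degraded=occurs → at least one input occurs → occurs.
Antenna path down [OR]: Upper feed failed=not, Power amp fails=occurs → at least one input occurs → occurs.
Modem stage lost [OR]: Antenna path down=occurs, LO source offline=not → at least one input occurs → occurs.
Backup chain lost [OR]: Auxiliary antenna drive malfunctions=not, Main HPA 2 faulted=not, Modem 2 failed=not, #2 tracking receiver 2 failed=not → no input occurs → does not occur.
Transmit chain 2 down [AND]: Modem stage lost=occurs, Backup chain lost=not → not all inputs occur → does not occur.
Tracking loop 2 lost [OR]: Inboard waveguide switch 2 malfunctions=occurs, Aft encoder 2 fails=not, North feed 2 trips=not, Standby upconverter 2 is down=not → at least one input occurs → occurs.
Power amp 2 lost [AND]: Tracking loop 2 lost=occurs, ACU 2 is inoperative=not, #3 LO source 2 failed=occurs → not all inputs occur → does not occur.
Satellite uplink lost [OR]: Tracking loop unavailable=not, Transmit chain 2 down=not, Power amp 2 lost=not → no input occurs → does not occur.

No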